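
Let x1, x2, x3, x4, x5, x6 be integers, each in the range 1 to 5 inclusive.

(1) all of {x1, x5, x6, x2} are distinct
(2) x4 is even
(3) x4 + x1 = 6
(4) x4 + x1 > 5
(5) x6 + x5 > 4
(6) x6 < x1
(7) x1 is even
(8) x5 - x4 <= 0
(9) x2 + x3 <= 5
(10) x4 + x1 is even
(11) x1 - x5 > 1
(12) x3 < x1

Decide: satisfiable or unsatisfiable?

One satisfying assignment is x1 = 4, x2 = 1, x3 = 2, x4 = 2, x5 = 2, x6 = 3.
For the less obvious constraints — constraint 3: x4 + x1 = 6; constraint 4: x4 + x1 = 6; constraint 5: x6 + x5 = 5 — and the others hold by inspection.

Satisfiable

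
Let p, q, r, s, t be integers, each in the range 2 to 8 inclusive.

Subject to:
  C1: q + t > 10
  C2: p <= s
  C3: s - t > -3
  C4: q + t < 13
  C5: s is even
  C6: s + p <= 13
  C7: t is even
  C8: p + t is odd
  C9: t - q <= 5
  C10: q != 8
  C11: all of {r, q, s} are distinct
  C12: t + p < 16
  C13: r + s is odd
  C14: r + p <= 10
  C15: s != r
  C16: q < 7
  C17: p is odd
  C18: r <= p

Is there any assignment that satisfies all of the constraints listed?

Satisfiable

Try p = 5, q = 4, r = 5, s = 8, t = 8.
Check constraint 1: q + t = 12; constraint 3: s - t = 0. The remaining constraints are straightforward to verify.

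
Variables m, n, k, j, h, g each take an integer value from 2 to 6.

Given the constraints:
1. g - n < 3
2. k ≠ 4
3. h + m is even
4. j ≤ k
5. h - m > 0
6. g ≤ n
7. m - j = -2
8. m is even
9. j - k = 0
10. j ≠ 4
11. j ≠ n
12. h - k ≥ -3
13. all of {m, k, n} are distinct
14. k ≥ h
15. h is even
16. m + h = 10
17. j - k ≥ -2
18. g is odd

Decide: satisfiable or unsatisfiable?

Setting (m, n, k, j, h, g) = (4, 3, 6, 6, 6, 3) satisfies everything: constraint 1: g - n = 0; constraint 5: h - m = 2; constraint 7: m - j = -2, and the others follow.

Satisfiable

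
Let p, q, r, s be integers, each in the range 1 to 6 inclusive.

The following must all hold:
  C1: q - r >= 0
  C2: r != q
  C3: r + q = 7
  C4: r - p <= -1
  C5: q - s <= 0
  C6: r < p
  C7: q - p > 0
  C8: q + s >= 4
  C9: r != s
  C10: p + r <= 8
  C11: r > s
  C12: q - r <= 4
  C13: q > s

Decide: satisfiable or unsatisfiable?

Unsatisfiable

Constraints 4, 5, 7, and 11 give q ≤ s, s < r, r < p, p < q. Chaining: q ≤ s < r < p < q, which forces q < q — impossible.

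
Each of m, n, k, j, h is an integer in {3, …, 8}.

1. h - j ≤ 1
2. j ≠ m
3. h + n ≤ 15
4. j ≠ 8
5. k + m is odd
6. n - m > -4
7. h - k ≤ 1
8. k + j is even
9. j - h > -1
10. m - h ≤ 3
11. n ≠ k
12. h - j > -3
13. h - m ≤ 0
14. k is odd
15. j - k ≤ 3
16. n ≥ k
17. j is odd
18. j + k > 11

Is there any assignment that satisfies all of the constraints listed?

Satisfiable

One satisfying assignment is m = 8, n = 7, k = 5, j = 7, h = 6.
For the less obvious constraints — constraint 1: h - j = -1; constraint 3: h + n = 13; constraint 6: n - m = -1 — and the others hold by inspection.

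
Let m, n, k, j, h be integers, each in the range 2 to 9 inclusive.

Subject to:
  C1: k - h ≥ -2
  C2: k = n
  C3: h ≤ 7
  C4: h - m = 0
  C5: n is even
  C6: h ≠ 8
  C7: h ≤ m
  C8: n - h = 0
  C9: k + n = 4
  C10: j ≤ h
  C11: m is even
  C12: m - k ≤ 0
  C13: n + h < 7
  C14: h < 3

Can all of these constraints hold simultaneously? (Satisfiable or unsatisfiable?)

The assignment m = 2, n = 2, k = 2, j = 2, h = 2 works:
  constraint 1 holds since k - h = 0.
  constraint 4 holds since h - m = 0.
The rest check out directly.

Satisfiable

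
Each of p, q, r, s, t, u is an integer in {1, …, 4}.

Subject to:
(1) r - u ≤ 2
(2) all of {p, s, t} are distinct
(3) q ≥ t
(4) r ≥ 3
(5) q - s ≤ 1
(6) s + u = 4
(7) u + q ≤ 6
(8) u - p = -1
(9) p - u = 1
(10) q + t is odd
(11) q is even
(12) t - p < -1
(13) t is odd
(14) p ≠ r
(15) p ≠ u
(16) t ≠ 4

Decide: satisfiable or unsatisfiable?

Satisfiable

Take p = 3, q = 2, r = 4, s = 2, t = 1, u = 2. Then constraint 1: r - u = 2; constraint 5: q - s = 0, and every other listed constraint is also met.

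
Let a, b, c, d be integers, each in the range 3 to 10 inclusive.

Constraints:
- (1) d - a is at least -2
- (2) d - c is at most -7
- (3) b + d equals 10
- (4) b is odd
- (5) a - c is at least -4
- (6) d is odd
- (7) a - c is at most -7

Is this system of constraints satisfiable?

Constraints 1, 2, and 5 give d − a ≥ -2, a − c ≥ -4, c − d ≥ 7.
Adding all 3 inequalities: the left sides telescope to 0, and the right sides sum to (-2) + (-4) + 7 = 1. So 0 ≥ 1, which is false.

Unsatisfiable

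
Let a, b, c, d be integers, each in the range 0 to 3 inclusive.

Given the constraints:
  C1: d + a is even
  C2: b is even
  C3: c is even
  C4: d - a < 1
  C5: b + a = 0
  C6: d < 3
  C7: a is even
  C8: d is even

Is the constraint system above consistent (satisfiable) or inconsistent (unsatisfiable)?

Try a = 0, b = 0, c = 0, d = 0.
Check constraint 4: d - a = 0; constraint 5: b + a = 0. The remaining constraints are straightforward to verify.

Satisfiable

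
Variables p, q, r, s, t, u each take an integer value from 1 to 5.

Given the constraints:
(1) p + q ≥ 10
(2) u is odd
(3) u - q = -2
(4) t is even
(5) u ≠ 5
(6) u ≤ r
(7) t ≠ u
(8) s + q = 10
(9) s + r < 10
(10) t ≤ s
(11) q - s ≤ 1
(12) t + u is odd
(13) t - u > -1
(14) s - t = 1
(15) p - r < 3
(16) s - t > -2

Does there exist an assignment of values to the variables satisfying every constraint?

One satisfying assignment is p = 5, q = 5, r = 3, s = 5, t = 4, u = 3.
For the less obvious constraints — constraint 1: p + q = 10; constraint 3: u - q = -2; constraint 8: s + q = 10 — and the others hold by inspection.

Satisfiable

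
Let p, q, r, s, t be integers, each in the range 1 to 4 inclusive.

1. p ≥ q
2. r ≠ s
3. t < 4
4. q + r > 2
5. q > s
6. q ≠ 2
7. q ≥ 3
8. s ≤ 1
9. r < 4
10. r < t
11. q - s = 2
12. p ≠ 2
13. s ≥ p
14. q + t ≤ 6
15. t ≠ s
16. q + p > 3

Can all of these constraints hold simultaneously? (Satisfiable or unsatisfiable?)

Unsatisfiable

From constraints 1 and 7: p ≥ q and q ≥ 3, so p ≥ 3. From constraints 8 and 13: p ≤ s and s ≤ 1, so p ≤ 1. But 1 < 3, so no value of p works.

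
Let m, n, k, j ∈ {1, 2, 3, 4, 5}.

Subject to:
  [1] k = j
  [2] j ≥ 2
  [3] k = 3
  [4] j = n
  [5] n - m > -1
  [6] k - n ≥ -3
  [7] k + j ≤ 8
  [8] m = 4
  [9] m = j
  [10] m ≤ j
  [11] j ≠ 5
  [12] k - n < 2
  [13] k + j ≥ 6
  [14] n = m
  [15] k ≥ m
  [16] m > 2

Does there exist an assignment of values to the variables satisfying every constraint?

Constraint 3 fixes k = 3 and constraint 8 fixes m = 4. Constraints 1, 4, and 14 give k = j = n = m, so k = m. But 3 ≠ 4 — contradiction.

Unsatisfiable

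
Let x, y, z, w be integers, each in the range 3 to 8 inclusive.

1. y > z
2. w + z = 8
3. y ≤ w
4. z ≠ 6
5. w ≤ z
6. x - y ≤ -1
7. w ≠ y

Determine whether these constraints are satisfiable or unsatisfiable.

Unsatisfiable

Constraints 1, 3, and 5 give y ≤ w, w ≤ z, z < y. Chaining: y ≤ w ≤ z < y, which forces y < y — impossible.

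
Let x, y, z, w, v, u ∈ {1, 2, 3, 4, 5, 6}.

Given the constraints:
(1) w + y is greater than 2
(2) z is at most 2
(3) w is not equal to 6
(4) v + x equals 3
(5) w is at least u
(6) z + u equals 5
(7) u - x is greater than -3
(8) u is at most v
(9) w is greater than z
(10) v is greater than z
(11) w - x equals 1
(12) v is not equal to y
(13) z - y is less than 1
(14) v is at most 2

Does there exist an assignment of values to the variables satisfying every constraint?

Unsatisfiable

From constraint 2: z ≤ 2. From constraints 8 and 14: u ≤ v ≤ 2. Hence z + u ≤ 4. But constraint 6 requires z + u = 5, and 5 > 4. Contradiction.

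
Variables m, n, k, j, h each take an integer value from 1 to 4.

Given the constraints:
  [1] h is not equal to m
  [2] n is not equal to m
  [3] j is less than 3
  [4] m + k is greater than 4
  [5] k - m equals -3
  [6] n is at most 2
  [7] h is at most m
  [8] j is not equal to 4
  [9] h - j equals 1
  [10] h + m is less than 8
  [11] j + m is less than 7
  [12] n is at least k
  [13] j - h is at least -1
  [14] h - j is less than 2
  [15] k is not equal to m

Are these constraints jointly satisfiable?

One satisfying assignment is m = 4, n = 2, k = 1, j = 1, h = 2.
For the less obvious constraints — constraint 4: m + k = 5; constraint 5: k - m = -3 — and the others hold by inspection.

Satisfiable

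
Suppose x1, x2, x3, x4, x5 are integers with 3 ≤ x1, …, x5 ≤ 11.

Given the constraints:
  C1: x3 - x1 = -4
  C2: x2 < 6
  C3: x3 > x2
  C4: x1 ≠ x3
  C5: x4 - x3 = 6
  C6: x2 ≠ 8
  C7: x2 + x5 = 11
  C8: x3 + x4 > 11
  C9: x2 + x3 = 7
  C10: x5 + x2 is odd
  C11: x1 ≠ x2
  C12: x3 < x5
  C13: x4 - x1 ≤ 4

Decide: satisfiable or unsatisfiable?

The assignment x1 = 8, x2 = 3, x3 = 4, x4 = 10, x5 = 8 works:
  constraint 1 holds since x3 - x1 = -4.
  constraint 5 holds since x4 - x3 = 6.
The rest check out directly.

Satisfiable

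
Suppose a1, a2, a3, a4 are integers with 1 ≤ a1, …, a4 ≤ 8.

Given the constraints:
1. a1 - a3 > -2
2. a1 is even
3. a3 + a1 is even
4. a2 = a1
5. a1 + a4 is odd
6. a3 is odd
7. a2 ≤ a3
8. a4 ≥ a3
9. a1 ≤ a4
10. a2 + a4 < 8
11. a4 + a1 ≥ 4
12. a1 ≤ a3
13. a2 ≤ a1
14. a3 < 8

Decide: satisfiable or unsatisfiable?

Constraint 6 makes a3 odd and constraint 2 makes a1 even, so a3 + a1 must be odd. Constraint 3 says a3 + a1 is even — contradiction.

Unsatisfiable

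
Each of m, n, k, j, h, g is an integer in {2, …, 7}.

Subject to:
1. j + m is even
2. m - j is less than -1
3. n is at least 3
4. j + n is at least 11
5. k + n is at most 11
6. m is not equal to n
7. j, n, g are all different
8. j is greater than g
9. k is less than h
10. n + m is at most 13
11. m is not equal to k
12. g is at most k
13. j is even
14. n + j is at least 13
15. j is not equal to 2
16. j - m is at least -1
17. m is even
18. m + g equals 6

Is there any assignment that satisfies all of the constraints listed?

Satisfiable

Try m = 4, n = 7, k = 2, j = 6, h = 7, g = 2.
Check constraint 2: m - j = -2; constraint 4: j + n = 13. The remaining constraints are straightforward to verify.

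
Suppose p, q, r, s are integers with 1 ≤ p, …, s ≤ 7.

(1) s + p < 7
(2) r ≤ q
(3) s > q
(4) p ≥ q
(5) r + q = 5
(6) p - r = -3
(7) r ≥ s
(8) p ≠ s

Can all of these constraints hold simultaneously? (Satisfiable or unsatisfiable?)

Unsatisfiable

Constraints 2, 3, and 7 give q < s, s ≤ r, r ≤ q. Chaining: q < s ≤ r ≤ q, which forces q < q — impossible.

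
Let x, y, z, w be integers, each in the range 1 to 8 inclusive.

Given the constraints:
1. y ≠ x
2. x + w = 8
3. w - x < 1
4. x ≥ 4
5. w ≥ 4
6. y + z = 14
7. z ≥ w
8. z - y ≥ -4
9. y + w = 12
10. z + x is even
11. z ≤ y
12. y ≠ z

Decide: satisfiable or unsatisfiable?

The assignment x = 4, y = 8, z = 6, w = 4 works:
  constraint 2 holds since x + w = 8.
  constraint 3 holds since w - x = 0.
  constraint 6 holds since y + z = 14.
The rest check out directly.

Satisfiable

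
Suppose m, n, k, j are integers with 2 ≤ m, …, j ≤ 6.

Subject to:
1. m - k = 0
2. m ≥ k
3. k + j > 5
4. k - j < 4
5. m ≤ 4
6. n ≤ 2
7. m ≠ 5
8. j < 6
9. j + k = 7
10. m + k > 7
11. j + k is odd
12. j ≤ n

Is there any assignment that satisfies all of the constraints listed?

Unsatisfiable

From constraints 6 and 12: j ≤ n ≤ 2. From constraints 2 and 5: k ≤ m ≤ 4. Hence j + k ≤ 6. But constraint 9 requires j + k = 7, and 7 > 6. Contradiction.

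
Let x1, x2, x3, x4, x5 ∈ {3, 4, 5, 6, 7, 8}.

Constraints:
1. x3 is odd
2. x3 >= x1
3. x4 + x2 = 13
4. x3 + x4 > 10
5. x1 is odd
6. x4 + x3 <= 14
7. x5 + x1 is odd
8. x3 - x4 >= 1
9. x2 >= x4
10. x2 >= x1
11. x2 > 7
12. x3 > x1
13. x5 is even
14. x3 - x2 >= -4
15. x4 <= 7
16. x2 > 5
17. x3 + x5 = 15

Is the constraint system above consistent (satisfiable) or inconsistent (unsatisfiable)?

Satisfiable

One satisfying assignment is x1 = 5, x2 = 8, x3 = 7, x4 = 5, x5 = 8.
For the less obvious constraints — constraint 3: x4 + x2 = 13; constraint 4: x3 + x4 = 12 — and the others hold by inspection.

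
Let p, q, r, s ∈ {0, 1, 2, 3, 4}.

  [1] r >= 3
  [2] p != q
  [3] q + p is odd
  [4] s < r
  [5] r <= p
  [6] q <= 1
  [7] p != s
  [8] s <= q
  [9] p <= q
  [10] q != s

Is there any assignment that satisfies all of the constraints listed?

From constraints 1 and 5: p ≥ r and r ≥ 3, so p ≥ 3. From constraints 6 and 9: p ≤ q and q ≤ 1, so p ≤ 1. But 1 < 3, so no value of p works.

Unsatisfiable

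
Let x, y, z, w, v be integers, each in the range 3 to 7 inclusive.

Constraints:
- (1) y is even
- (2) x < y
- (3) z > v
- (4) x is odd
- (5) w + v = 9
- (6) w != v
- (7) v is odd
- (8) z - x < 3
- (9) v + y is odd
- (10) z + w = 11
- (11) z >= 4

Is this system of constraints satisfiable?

Satisfiable

Setting (x, y, z, w, v) = (5, 6, 5, 6, 3) satisfies everything: constraint 5: w + v = 9; constraint 8: z - x = 0, and the others follow.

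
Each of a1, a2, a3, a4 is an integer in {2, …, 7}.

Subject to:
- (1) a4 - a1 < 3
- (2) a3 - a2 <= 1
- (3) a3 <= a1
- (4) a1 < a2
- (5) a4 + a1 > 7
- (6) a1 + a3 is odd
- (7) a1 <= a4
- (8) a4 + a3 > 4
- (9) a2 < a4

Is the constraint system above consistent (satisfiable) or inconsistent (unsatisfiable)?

Satisfiable

Setting (a1, a2, a3, a4) = (3, 4, 2, 5) satisfies everything: constraint 1: a4 - a1 = 2; constraint 2: a3 - a2 = -2, and the others follow.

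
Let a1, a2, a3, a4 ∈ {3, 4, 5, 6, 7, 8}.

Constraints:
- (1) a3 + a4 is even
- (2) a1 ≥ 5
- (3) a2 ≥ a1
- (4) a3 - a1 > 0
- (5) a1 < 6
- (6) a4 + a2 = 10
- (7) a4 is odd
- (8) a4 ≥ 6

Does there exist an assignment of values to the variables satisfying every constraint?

Unsatisfiable

From constraint 8: a4 ≥ 6. From constraints 2 and 3: a2 ≥ a1 ≥ 5. Hence a4 + a2 ≥ 11. But constraint 6 requires a4 + a2 = 10, and 10 < 11. Contradiction.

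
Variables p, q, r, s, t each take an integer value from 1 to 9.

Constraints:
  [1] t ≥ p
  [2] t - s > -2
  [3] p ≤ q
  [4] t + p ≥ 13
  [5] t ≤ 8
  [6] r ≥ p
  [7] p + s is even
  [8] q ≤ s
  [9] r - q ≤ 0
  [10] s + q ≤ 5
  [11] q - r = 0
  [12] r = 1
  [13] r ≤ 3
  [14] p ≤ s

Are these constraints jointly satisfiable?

From constraint 5: t ≤ 8. From constraints 6 and 13: p ≤ r ≤ 3. Hence t + p ≤ 11. But constraint 4 requires t + p ≥ 13, and 13 > 11. Contradiction.

Unsatisfiable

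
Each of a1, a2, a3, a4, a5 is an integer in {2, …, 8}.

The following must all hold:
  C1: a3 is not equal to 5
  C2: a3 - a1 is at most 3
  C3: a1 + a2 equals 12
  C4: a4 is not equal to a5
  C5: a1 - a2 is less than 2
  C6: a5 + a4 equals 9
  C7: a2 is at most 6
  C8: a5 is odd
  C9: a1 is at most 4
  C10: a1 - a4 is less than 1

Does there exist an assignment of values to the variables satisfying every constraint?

Unsatisfiable

From constraint 9: a1 ≤ 4. From constraint 7: a2 ≤ 6. Hence a1 + a2 ≤ 10. But constraint 3 requires a1 + a2 = 12, and 12 > 10. Contradiction.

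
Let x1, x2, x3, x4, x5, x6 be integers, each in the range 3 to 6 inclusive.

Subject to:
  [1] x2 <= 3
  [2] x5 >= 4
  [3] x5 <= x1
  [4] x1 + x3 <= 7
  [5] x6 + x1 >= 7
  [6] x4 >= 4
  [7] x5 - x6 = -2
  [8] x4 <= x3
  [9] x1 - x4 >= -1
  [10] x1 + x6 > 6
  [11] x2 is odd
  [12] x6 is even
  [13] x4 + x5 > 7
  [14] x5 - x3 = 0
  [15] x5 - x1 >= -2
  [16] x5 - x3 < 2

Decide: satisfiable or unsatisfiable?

From constraints 2 and 3: x1 ≥ x5 ≥ 4. From constraints 6 and 8: x3 ≥ x4 ≥ 4. Hence x1 + x3 ≥ 8. But constraint 4 requires x1 + x3 ≤ 7, and 7 < 8. Contradiction.

Unsatisfiable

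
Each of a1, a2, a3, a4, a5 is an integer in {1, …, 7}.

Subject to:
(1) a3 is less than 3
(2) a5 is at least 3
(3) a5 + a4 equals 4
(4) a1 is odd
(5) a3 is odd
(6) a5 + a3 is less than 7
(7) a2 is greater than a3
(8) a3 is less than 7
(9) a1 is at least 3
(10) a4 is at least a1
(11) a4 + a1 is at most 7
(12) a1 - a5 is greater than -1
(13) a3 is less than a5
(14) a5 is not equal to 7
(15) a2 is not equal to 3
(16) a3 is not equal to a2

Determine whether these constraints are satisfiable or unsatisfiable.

Unsatisfiable

From constraint 2: a5 ≥ 3. From constraints 9 and 10: a4 ≥ a1 ≥ 3. Hence a5 + a4 ≥ 6. But constraint 3 requires a5 + a4 = 4, and 4 < 6. Contradiction.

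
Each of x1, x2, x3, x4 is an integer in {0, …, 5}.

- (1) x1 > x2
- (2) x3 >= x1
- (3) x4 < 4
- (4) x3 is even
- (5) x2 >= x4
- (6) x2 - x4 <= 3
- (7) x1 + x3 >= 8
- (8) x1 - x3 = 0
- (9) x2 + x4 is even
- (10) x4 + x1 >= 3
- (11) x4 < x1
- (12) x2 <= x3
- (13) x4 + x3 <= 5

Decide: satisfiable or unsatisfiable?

Satisfiable

The assignment x1 = 4, x2 = 0, x3 = 4, x4 = 0 works:
  constraint 6 holds since x2 - x4 = 0.
  constraint 7 holds since x1 + x3 = 8.
The rest check out directly.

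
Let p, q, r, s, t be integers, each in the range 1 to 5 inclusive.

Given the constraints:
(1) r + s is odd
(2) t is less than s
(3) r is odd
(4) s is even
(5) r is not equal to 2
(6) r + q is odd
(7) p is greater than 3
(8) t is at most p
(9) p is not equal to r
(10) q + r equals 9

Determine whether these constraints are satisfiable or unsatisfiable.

Satisfiable

Try p = 4, q = 4, r = 5, s = 4, t = 3.
Check constraint 1: r + s = 9 is odd; constraint 10: q + r = 9. The remaining constraints are straightforward to verify.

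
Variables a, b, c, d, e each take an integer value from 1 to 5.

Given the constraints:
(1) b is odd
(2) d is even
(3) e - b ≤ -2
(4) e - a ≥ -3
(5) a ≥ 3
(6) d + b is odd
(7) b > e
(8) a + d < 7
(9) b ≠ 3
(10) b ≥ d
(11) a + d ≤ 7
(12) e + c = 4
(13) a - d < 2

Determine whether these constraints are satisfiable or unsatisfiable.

Satisfiable

Take a = 3, b = 5, c = 1, d = 2, e = 3. Then constraint 3: e - b = -2; constraint 4: e - a = 0; constraint 8: a + d = 5, and every other listed constraint is also met.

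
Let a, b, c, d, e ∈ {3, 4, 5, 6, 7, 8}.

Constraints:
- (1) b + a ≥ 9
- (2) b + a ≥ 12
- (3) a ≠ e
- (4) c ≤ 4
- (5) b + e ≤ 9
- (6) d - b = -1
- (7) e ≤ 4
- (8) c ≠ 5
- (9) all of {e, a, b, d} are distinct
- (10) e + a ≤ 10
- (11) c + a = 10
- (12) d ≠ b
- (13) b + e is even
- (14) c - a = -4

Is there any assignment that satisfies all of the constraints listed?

Try a = 7, b = 5, c = 3, d = 4, e = 3.
Check constraint 1: b + a = 12; constraint 2: b + a = 12. The remaining constraints are straightforward to verify.

Satisfiable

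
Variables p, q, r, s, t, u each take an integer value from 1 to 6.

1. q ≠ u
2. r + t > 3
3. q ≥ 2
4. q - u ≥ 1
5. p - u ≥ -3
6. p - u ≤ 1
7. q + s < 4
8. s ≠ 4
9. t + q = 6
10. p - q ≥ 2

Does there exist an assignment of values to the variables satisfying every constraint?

Constraints 4, 6, and 10 give q − u ≥ 1, u − p ≥ -1, p − q ≥ 2.
Adding all 3 inequalities: the left sides telescope to 0, and the right sides sum to 1 + (-1) + 2 = 2. So 0 ≥ 2, which is false.

Unsatisfiable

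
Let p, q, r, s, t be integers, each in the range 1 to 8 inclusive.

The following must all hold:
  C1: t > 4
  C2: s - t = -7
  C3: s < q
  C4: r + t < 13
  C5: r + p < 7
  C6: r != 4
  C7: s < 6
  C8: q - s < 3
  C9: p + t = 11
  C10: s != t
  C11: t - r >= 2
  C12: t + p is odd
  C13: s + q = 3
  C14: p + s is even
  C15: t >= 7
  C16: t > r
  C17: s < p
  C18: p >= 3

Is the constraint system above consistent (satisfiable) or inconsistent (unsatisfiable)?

One satisfying assignment is p = 3, q = 2, r = 3, s = 1, t = 8.
For the less obvious constraints — constraint 2: s - t = -7; constraint 4: r + t = 11 — and the others hold by inspection.

Satisfiable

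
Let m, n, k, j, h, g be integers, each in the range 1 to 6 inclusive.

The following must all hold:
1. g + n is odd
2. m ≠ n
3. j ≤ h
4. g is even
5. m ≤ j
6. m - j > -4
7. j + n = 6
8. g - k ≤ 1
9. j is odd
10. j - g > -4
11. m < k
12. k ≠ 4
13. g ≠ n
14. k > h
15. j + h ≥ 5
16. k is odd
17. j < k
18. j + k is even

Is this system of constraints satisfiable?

Satisfiable

Take m = 1, n = 3, k = 5, j = 3, h = 3, g = 6. Then constraint 6: m - j = -2; constraint 7: j + n = 6, and every other listed constraint is also met.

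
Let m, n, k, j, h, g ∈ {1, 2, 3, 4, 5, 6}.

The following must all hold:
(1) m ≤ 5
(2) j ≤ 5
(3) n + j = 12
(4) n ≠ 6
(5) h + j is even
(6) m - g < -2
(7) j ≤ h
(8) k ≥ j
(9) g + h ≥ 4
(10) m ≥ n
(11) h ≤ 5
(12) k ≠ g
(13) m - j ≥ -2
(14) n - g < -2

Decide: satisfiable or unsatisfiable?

From constraints 1 and 10: n ≤ m ≤ 5. From constraints 7 and 11: j ≤ h ≤ 5. Hence n + j ≤ 10. But constraint 3 requires n + j = 12, and 12 > 10. Contradiction.

Unsatisfiable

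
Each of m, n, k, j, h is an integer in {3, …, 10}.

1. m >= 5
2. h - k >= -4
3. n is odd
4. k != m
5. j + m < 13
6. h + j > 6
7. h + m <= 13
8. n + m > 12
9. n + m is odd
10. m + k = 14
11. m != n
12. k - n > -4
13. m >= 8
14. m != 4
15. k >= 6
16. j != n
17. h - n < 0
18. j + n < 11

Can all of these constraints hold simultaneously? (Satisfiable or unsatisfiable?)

Satisfiable

Try m = 8, n = 7, k = 6, j = 3, h = 4.
Check constraint 2: h - k = -2; constraint 5: j + m = 11. The remaining constraints are straightforward to verify.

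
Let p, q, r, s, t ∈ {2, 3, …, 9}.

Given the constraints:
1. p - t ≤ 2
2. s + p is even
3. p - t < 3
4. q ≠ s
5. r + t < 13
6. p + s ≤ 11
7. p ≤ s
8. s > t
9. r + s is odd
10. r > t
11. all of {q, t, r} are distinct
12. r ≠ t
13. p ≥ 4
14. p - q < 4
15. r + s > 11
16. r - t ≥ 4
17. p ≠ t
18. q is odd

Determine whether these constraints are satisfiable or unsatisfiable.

The assignment p = 4, q = 3, r = 9, s = 4, t = 2 works:
  constraint 1 holds since p - t = 2.
  constraint 3 holds since p - t = 2.
The rest check out directly.

Satisfiable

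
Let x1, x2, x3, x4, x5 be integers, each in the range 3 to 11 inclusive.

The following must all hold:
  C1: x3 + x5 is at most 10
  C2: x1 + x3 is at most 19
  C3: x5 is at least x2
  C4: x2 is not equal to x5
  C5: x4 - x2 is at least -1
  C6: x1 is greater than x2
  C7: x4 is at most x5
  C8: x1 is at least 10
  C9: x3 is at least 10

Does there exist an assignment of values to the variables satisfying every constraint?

From constraint 8: x1 ≥ 10. From constraint 9: x3 ≥ 10. Hence x1 + x3 ≥ 20. But constraint 2 requires x1 + x3 ≤ 19, and 19 < 20. Contradiction.

Unsatisfiable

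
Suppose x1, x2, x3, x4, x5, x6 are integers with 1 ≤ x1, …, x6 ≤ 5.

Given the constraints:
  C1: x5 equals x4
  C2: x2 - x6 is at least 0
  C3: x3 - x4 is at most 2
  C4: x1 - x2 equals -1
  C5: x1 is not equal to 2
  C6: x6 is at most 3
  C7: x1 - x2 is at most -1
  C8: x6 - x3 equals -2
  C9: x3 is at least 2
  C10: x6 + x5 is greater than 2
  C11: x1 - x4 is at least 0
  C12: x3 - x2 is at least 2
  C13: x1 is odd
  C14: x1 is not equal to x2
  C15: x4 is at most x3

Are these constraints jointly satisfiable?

Constraints 3, 7, 11, and 12 give x1 − x4 ≥ 0, x4 − x3 ≥ -2, x3 − x2 ≥ 2, x2 − x1 ≥ 1.
Adding all 4 inequalities: the left sides telescope to 0, and the right sides sum to 0 + (-2) + 2 + 1 = 1. So 0 ≥ 1, which is false.

Unsatisfiable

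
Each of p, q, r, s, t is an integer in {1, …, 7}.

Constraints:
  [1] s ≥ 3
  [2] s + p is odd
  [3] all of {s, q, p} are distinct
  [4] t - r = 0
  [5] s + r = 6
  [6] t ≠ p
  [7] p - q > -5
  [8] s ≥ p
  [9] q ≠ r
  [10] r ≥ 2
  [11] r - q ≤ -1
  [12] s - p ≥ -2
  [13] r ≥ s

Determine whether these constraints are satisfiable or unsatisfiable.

Satisfiable

Setting (p, q, r, s, t) = (2, 6, 3, 3, 3) satisfies everything: constraint 4: t - r = 0; constraint 5: s + r = 6; constraint 7: p - q = -4, and the others follow.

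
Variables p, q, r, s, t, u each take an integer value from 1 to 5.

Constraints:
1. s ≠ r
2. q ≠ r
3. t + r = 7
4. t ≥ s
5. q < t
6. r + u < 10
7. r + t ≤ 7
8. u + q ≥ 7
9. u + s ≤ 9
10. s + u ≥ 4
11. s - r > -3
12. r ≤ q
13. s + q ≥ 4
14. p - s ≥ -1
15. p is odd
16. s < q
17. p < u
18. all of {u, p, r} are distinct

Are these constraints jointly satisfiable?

Try p = 1, q = 4, r = 2, s = 1, t = 5, u = 5.
Check constraint 3: t + r = 7; constraint 6: r + u = 7. The remaining constraints are straightforward to verify.

Satisfiable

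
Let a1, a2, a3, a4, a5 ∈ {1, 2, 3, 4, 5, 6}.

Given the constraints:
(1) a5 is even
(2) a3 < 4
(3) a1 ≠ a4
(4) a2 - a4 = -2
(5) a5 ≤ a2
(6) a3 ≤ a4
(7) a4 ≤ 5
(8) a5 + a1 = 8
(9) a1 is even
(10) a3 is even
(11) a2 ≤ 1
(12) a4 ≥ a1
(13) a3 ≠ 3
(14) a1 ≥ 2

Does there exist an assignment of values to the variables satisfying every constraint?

From constraints 5 and 11: a5 ≤ a2 ≤ 1. From constraints 7 and 12: a1 ≤ a4 ≤ 5. Hence a5 + a1 ≤ 6. But constraint 8 requires a5 + a1 = 8, and 8 > 6. Contradiction.

Unsatisfiable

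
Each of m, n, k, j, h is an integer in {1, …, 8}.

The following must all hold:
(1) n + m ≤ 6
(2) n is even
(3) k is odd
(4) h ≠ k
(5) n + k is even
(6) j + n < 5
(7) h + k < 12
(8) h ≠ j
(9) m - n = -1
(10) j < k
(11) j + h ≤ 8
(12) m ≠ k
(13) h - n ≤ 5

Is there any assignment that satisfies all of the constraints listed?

Unsatisfiable

Constraint 2 makes n even and constraint 3 makes k odd, so n + k must be odd. Constraint 5 says n + k is even — contradiction.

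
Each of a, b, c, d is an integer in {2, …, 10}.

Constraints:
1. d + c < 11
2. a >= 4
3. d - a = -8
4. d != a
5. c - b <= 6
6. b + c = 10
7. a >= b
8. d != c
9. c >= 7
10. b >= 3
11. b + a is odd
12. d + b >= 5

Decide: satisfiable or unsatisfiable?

Satisfiable

The assignment a = 10, b = 3, c = 7, d = 2 works:
  constraint 1 holds since d + c = 9.
  constraint 3 holds since d - a = -8.
  constraint 5 holds since c - b = 4.
The rest check out directly.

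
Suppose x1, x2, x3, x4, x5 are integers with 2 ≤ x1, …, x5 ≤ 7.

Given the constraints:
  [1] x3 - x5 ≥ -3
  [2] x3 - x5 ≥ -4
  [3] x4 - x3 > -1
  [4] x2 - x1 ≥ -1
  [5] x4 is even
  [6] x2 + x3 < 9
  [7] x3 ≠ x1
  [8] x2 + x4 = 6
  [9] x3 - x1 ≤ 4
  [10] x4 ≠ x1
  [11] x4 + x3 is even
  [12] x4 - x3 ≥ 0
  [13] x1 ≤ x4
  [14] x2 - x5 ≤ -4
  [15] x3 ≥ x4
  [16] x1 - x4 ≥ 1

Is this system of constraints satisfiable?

Unsatisfiable

Constraints 1, 4, 12, 14, and 16 give x4 − x3 ≥ 0, x3 − x5 ≥ -3, x5 − x2 ≥ 4, x2 − x1 ≥ -1, x1 − x4 ≥ 1.
Adding all 5 inequalities: the left sides telescope to 0, and the right sides sum to 0 + (-3) + 4 + (-1) + 1 = 1. So 0 ≥ 1, which is false.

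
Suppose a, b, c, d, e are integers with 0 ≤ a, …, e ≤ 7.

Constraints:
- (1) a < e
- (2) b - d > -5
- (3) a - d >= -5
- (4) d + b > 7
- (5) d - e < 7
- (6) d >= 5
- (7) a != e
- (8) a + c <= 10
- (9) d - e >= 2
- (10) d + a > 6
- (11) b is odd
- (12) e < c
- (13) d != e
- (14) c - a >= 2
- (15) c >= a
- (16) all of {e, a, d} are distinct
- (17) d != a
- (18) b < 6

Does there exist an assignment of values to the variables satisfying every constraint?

Setting (a, b, c, d, e) = (2, 3, 7, 7, 3) satisfies everything: constraint 2: b - d = -4; constraint 3: a - d = -5; constraint 4: d + b = 10, and the others follow.

Satisfiable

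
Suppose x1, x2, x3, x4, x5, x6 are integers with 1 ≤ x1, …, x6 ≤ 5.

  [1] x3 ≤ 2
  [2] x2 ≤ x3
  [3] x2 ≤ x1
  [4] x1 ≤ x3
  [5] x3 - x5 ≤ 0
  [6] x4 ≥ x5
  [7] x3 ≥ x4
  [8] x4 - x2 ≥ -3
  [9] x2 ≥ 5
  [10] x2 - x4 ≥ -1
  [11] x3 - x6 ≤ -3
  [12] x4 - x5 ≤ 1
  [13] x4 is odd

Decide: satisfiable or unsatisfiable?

From constraints 3 and 9: x1 ≥ x2 and x2 ≥ 5, so x1 ≥ 5. From constraints 1 and 4: x1 ≤ x3 and x3 ≤ 2, so x1 ≤ 2. But 2 < 5, so no value of x1 works.

Unsatisfiable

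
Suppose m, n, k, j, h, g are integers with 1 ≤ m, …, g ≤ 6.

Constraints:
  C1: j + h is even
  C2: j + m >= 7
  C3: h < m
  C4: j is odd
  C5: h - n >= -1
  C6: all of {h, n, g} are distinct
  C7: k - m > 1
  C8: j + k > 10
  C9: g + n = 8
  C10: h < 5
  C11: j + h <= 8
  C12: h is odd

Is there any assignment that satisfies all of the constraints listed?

Satisfiable

The assignment m = 3, n = 2, k = 6, j = 5, h = 1, g = 6 works:
  constraint 2 holds since j + m = 8.
  constraint 5 holds since h - n = -1.
The rest check out directly.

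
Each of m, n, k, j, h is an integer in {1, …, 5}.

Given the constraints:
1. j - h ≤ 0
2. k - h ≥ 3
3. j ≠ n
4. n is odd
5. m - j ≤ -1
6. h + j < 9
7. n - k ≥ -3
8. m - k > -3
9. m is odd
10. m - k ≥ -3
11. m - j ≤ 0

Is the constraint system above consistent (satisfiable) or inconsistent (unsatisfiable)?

Constraints 1, 2, 5, and 10 give m − k ≥ -3, k − h ≥ 3, h − j ≥ 0, j − m ≥ 1.
Adding all 4 inequalities: the left sides telescope to 0, and the right sides sum to (-3) + 3 + 0 + 1 = 1. So 0 ≥ 1, which is false.

Unsatisfiable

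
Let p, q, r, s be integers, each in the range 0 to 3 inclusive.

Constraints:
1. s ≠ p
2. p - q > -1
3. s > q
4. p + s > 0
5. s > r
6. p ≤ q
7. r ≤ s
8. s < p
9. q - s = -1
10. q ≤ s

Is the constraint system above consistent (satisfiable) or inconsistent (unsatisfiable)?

Unsatisfiable

Constraints 6, 8, and 10 give q ≤ s, s < p, p ≤ q. Chaining: q ≤ s < p ≤ q, which forces q < q — impossible.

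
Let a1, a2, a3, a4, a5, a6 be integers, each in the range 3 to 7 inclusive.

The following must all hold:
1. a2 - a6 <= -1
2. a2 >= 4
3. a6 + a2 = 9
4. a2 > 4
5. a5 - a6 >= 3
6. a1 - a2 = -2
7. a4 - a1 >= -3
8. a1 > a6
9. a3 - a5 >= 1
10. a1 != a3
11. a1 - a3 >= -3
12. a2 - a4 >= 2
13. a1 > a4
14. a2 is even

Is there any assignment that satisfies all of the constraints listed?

Constraints 1, 5, 7, 9, 11, and 12 give a1 − a3 ≥ -3, a3 − a5 ≥ 1, a5 − a6 ≥ 3, a6 − a2 ≥ 1, a2 − a4 ≥ 2, a4 − a1 ≥ -3.
Adding all 6 inequalities: the left sides telescope to 0, and the right sides sum to (-3) + 1 + 3 + 1 + 2 + (-3) = 1. So 0 ≥ 1, which is false.

Unsatisfiable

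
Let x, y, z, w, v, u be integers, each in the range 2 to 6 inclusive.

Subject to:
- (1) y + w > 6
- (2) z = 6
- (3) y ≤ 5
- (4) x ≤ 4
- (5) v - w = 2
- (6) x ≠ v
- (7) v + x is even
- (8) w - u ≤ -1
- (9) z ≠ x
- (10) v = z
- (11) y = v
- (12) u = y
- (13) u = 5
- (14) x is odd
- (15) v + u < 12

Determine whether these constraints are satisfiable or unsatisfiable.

Constraint 13 fixes u = 5 and constraint 2 fixes z = 6. Constraints 10, 11, and 12 give u = y = v = z, so u = z. But 5 ≠ 6 — contradiction.

Unsatisfiable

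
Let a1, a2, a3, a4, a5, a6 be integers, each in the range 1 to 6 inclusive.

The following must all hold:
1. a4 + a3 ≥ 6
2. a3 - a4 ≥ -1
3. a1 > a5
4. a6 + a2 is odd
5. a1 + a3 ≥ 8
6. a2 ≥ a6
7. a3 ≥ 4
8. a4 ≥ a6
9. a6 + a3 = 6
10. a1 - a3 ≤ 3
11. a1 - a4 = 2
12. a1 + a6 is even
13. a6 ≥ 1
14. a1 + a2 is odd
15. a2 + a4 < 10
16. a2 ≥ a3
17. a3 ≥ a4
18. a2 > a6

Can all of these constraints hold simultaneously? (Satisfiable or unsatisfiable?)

Satisfiable

The assignment a1 = 6, a2 = 5, a3 = 4, a4 = 4, a5 = 5, a6 = 2 works:
  constraint 1 holds since a4 + a3 = 8.
  constraint 2 holds since a3 - a4 = 0.
  constraint 5 holds since a1 + a3 = 10.
The rest check out directly.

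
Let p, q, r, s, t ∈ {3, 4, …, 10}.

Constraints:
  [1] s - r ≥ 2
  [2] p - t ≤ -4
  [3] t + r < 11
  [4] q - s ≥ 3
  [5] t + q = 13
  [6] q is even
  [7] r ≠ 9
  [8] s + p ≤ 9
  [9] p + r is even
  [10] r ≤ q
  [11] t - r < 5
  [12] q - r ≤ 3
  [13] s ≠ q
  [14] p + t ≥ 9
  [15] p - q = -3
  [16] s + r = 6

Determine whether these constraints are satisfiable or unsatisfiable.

Unsatisfiable

Constraints 1, 4, and 12 give r − q ≥ -3, q − s ≥ 3, s − r ≥ 2.
Adding all 3 inequalities: the left sides telescope to 0, and the right sides sum to (-3) + 3 + 2 = 2. So 0 ≥ 2, which is false.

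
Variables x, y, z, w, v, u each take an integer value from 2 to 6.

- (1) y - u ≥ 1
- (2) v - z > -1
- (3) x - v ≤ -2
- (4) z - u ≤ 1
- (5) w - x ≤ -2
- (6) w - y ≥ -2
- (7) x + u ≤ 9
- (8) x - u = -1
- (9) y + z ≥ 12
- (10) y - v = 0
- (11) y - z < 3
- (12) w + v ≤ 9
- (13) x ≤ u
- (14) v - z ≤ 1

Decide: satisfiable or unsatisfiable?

Constraints 1, 3, 4, 5, 6, and 14 give v − x ≥ 2, x − w ≥ 2, w − y ≥ -2, y − u ≥ 1, u − z ≥ -1, z − v ≥ -1.
Adding all 6 inequalities: the left sides telescope to 0, and the right sides sum to 2 + 2 + (-2) + 1 + (-1) + (-1) = 1. So 0 ≥ 1, which is false.

Unsatisfiable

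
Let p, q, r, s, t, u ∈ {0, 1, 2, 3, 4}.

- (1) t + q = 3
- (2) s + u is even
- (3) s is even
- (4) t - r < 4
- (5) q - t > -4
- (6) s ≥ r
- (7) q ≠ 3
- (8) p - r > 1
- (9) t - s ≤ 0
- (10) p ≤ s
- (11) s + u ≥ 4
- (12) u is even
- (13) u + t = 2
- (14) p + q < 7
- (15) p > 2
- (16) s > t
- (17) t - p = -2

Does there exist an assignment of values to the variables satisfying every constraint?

Satisfiable

Try p = 4, q = 1, r = 1, s = 4, t = 2, u = 0.
Check constraint 1: t + q = 3; constraint 4: t - r = 1. The remaining constraints are straightforward to verify.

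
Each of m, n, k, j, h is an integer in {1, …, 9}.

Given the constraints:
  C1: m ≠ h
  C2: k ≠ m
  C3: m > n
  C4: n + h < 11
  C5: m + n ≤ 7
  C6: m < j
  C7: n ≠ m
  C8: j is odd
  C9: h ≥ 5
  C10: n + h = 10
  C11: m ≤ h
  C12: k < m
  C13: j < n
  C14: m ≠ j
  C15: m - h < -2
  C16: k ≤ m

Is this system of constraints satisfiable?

Unsatisfiable

Constraints 3, 6, and 13 give m < j, j < n, n < m. Chaining: m < j < n < m, which forces m < m — impossible.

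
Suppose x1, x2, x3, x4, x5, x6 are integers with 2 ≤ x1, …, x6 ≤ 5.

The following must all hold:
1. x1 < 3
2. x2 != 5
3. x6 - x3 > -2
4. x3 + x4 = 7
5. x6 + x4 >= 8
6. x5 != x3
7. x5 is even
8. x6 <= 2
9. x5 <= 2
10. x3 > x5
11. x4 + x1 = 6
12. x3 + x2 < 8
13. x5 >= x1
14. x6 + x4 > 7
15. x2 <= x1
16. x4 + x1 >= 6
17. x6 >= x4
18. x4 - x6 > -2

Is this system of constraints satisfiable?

From constraints 8 and 17: x4 ≤ x6 ≤ 2. From constraints 9 and 13: x1 ≤ x5 ≤ 2. Hence x4 + x1 ≤ 4. But constraint 11 requires x4 + x1 = 6, and 6 > 4. Contradiction.

Unsatisfiable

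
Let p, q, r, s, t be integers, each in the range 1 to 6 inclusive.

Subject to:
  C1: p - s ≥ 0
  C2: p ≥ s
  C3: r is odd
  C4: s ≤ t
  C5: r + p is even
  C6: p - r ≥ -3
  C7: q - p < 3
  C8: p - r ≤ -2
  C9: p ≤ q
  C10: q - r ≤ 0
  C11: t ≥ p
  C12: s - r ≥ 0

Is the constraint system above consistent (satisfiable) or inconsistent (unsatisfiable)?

Constraints 1, 8, and 12 give s − r ≥ 0, r − p ≥ 2, p − s ≥ 0.
Adding all 3 inequalities: the left sides telescope to 0, and the right sides sum to 0 + 2 + 0 = 2. So 0 ≥ 2, which is false.

Unsatisfiable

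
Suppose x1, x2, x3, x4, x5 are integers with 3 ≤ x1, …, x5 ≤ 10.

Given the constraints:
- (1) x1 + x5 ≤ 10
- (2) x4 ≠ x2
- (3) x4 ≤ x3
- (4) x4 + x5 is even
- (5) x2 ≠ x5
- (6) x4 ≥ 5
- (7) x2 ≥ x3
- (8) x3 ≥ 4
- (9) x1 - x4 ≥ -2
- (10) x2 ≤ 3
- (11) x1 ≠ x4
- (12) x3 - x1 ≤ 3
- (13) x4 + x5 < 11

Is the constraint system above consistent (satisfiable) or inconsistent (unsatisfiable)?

From constraints 3 and 6: x3 ≥ x4 and x4 ≥ 5, so x3 ≥ 5. From constraints 7 and 10: x3 ≤ x2 and x2 ≤ 3, so x3 ≤ 3. But 3 < 5, so no value of x3 works.

Unsatisfiable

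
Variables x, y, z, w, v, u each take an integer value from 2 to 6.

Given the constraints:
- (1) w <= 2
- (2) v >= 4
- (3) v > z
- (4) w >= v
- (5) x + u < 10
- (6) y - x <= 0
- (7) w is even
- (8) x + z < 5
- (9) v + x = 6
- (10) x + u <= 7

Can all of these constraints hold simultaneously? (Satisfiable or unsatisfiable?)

From constraints 2 and 4: w ≥ v and v ≥ 4, so w ≥ 4. From constraint 1: w ≤ 2. But 2 < 4, so no value of w works.

Unsatisfiable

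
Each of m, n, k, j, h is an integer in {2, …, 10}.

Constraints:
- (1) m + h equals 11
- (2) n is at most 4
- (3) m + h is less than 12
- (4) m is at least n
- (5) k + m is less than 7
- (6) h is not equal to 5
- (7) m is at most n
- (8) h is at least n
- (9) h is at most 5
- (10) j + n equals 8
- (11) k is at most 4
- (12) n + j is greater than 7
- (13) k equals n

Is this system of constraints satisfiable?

Unsatisfiable

From constraints 2 and 7: m ≤ n ≤ 4. From constraint 9: h ≤ 5. Hence m + h ≤ 9. But constraint 1 requires m + h = 11, and 11 > 9. Contradiction.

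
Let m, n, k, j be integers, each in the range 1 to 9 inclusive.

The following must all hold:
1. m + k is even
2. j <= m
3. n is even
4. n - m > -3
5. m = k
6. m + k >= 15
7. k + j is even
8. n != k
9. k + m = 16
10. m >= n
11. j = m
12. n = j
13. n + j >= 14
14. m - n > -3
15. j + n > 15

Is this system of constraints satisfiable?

From constraints 5, 11, and 12, n = j = m = k, so n = k. But constraint 8 says n ≠ k. Contradiction.

Unsatisfiable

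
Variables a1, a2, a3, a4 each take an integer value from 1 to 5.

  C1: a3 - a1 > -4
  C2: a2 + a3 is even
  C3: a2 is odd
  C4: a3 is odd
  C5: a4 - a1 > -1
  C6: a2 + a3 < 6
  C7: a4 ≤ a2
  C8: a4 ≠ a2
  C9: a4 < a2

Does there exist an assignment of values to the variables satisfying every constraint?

Satisfiable

Take a1 = 2, a2 = 3, a3 = 1, a4 = 2. Then constraint 1: a3 - a1 = -1; constraint 5: a4 - a1 = 0, and every other listed constraint is also met.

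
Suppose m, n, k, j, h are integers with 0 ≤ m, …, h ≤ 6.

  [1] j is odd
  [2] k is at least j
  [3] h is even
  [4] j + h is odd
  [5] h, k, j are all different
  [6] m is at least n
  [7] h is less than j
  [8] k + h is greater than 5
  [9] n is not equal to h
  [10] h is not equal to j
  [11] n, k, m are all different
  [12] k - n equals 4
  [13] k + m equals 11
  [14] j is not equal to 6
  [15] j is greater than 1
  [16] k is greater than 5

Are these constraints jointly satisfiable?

Try m = 5, n = 2, k = 6, j = 3, h = 0.
Check constraint 8: k + h = 6; constraint 12: k - n = 4; constraint 13: k + m = 11. The remaining constraints are straightforward to verify.

Satisfiable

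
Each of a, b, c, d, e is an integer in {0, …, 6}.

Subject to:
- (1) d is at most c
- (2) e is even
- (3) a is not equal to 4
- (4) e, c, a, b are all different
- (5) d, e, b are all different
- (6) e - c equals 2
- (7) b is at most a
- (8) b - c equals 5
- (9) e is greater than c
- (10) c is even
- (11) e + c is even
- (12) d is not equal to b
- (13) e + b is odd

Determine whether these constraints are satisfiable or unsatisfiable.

Satisfiable

The assignment a = 6, b = 5, c = 0, d = 0, e = 2 works:
  constraint 6 holds since e - c = 2.
  constraint 8 holds since b - c = 5.
The rest check out directly.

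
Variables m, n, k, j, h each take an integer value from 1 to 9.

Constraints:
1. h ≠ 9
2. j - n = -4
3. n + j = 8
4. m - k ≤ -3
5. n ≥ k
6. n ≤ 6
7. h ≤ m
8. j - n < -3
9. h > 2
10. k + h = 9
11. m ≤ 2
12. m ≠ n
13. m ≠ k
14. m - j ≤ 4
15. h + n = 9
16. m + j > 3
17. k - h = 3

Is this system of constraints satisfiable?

From constraints 5 and 6: k ≤ n ≤ 6. From constraints 7 and 11: h ≤ m ≤ 2. Hence k + h ≤ 8. But constraint 10 requires k + h = 9, and 9 > 8. Contradiction.

Unsatisfiable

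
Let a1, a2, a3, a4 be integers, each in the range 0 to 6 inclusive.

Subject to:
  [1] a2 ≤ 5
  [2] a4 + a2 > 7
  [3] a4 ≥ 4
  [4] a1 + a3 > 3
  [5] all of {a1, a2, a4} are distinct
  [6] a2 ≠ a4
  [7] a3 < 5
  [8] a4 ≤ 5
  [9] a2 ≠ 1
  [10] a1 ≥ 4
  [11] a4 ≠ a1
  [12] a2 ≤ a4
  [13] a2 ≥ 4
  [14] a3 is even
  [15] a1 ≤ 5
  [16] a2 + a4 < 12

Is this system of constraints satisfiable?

Unsatisfiable

Constraints 1, 3, 8, 10, 13, and 15 confine each of a1, a2, a4 to the 2 values {4, 5}.
Constraint 5 requires all 3 of them to be distinct, but only 2 values are available — impossible by the pigeonhole principle.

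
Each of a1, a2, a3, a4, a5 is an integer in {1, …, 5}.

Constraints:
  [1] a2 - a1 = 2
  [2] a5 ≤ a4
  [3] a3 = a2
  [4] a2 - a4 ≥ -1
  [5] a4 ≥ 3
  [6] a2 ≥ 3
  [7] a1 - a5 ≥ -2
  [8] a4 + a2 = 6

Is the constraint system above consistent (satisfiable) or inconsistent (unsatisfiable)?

Try a1 = 1, a2 = 3, a3 = 3, a4 = 3, a5 = 3.
Check constraint 1: a2 - a1 = 2; constraint 4: a2 - a4 = 0. The remaining constraints are straightforward to verify.

Satisfiable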